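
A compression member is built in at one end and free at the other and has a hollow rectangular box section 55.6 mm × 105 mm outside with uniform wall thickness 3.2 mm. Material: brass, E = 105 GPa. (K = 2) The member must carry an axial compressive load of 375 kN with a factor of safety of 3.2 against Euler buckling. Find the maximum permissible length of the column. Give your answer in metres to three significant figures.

Inner dimensions: h_i = 105 − 2×3.2 = 98.60 mm, b_i = 55.6 − 2×3.2 = 49.20 mm
Weak-axis I_min = (h_o·b_o³ − h_i·b_i³)/12 with b_o = 55.6, b_i = 49.20 mm (shorter outer/inner sides).
I_min = (105×55.6³ − 98.60×49.20³)/12 = 5.254×10^5 mm⁴
I = 5.254×10^-7 m⁴
Required critical load P_cr = n·P = 3.2 × 375 = 1200 kN = 1.200×10^6 N
From P_cr = π²EI/(K·L)²:  L = (1/K)·√(π²EI/P_cr) = (1/2)·√(π²×1.05×10^11×5.254×10^-7/1.200×10^6)
L = 0.337 m

L_max ≈ 0.337 m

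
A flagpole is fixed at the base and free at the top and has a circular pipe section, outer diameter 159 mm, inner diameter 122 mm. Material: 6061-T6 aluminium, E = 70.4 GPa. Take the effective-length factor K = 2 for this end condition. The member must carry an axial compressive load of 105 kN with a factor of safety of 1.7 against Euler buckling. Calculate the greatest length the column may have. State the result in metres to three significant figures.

d_o = 159 mm, d_i = 122 mm
I = π(d_o⁴ − d_i⁴)/64 = π(159⁴ − 122.0⁴)/64 = 2.050×10^7 mm⁴
I = 2.050×10^-5 m⁴
Required critical load P_cr = n·P = 1.7 × 105 = 178.5 kN = 1.785×10^5 N
From P_cr = π²EI/(K·L)²:  L = (1/K)·√(π²EI/P_cr) = (1/2)·√(π²×7.04×10^10×2.050×10^-5/1.785×10^5)
L = 4.47 m

L_max ≈ 4.47 m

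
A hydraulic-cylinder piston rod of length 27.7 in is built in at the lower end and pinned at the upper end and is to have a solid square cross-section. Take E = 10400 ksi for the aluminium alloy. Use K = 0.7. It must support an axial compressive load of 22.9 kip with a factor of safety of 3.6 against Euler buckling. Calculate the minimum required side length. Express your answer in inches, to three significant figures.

a ≈ 1.38 in

Required P_cr = n·P = 3.6 × 22.9 = 82.44 kip
L_e = K·L = 0.7 × 27.7 = 19.39 in
Required I = P_cr·L_e²/(π²E) = 8.244×10^4 × 19.39² / (π² × 1.04×10^7) = 0.3020 in⁴
Solid square: I = a⁴/12  ⇒  a = (12I)^(1/4) = (12×0.3020)^(1/4) = 1.38 in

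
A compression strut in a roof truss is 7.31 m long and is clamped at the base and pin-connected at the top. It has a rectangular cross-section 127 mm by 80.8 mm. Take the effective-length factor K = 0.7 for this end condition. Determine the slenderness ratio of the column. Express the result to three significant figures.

λ ≈ 219

For a rectangle r_min = b/√12 = 80.8/√12 = 23.32 mm
L_e = K·L = 0.7 × 7.31 m = 5.117 m = 5117.0 mm
λ = L_e / r_min = 5117.0 / 23.32 = 219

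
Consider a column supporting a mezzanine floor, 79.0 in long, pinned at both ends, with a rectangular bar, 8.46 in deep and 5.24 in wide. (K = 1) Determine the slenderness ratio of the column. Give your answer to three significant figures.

Buckling occurs about the weak axis: I_min = h·b³/12 with b = 5.24 in (the shorter side).
I_min = 8.46×5.24³/12 = 101.4 in⁴
A = 44.33 in²;  r_min = √(I/A) = √(101.4/44.33) = 1.513 in
L_e = K·L = 1 × 79.0 = 79.00 in
λ = L_e / r_min = 79.000 / 1.513 = 52.2

λ ≈ 52.2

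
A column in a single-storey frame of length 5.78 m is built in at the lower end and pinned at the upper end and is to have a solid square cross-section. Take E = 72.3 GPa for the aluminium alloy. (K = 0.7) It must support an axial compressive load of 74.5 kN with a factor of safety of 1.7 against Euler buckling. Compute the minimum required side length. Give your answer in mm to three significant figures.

Required P_cr = n·P = 1.7 × 74.5 = 126.6 kN
L_e = K·L = 0.7 × 5.78 = 4.046 m
Required I = P_cr·L_e²/(π²E) = 1.266×10^5 × 4.046² / (π² × 7.23×10^10) = 2.905×10^-6 m⁴
I_req = 2.905×10^6 mm⁴
Solid square: I = a⁴/12  ⇒  a = (12I)^(1/4) = (12×2.905×10^6)^(1/4) = 76.8 mm

a ≈ 76.8 mm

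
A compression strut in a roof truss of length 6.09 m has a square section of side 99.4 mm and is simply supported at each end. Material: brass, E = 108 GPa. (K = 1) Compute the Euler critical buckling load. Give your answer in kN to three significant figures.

P_cr ≈ 234 kN

I = a⁴/12 = 99.4⁴/12 = 8.135×10^6 mm⁴
I = 8.135×10^6 mm⁴ = 8.135×10^-6 m⁴
Effective length L_e = K·L = 1 × 6.09 = 6.090 m
P_cr = π²EI / L_e² = π² × 108×10⁹ × 8.135×10^-6 / 6.090² = 2.338×10^5 N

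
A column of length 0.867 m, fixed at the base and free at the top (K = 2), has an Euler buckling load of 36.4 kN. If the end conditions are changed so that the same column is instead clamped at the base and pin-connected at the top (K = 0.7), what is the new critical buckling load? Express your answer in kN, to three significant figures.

P_cr ∝ 1/K², so P_cr,new = P_cr,old × (K_old/K_new)² = 36.4 × (2/0.7)²
= 36.4 × 8.163 = 297 kN

P_cr ≈ 297 kN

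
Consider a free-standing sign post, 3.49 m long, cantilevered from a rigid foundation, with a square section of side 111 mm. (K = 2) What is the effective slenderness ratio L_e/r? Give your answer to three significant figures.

I = a⁴/12 = 111⁴/12 = 1.265×10^7 mm⁴
A = 1.232×10^4 mm²;  r_min = √(I/A) = √(1.265×10^7/1.232×10^4) = 32.04 mm
L_e = K·L = 2 × 3.49 m = 6.980 m = 6980.0 mm
λ = L_e / r_min = 6980.0 / 32.04 = 218

λ ≈ 218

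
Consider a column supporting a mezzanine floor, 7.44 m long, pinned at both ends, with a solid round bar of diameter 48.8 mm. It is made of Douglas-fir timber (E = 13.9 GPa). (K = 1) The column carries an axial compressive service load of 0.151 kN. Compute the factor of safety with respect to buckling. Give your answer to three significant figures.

I = πd⁴/64 = π×48.8⁴/64 = 2.784×10^5 mm⁴
I = 2.784×10^5 mm⁴ = 2.784×10^-7 m⁴
Effective length L_e = K·L = 1 × 7.44 = 7.440 m
P_cr = π²EI / L_e² = π² × 13.9×10⁹ × 2.784×10^-7 / 7.440² = 690.0 N
Factor of safety n = P_cr / P = 0.68995 / 0.151 = 4.57

n ≈ 4.57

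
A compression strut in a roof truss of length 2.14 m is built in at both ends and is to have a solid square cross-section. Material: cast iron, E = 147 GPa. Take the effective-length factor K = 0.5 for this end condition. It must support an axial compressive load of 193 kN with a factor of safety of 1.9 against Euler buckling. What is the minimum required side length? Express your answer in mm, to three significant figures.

a ≈ 43.2 mm

Required P_cr = n·P = 1.9 × 193 = 366.7 kN
L_e = K·L = 0.5 × 2.14 = 1.070 m
Required I = P_cr·L_e²/(π²E) = 3.667×10^5 × 1.070² / (π² × 1.47×10^11) = 2.894×10^-7 m⁴
I_req = 2.894×10^5 mm⁴
Solid square: I = a⁴/12  ⇒  a = (12I)^(1/4) = (12×2.894×10^5)^(1/4) = 43.2 mm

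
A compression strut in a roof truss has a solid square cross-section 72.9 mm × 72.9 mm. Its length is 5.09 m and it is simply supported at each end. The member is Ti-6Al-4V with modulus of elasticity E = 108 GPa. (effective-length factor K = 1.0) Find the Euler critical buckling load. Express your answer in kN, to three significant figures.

P_cr ≈ 96.8 kN

I = a⁴/12 = 72.9⁴/12 = 2.354×10^6 mm⁴
I = 2.354×10^6 mm⁴ = 2.354×10^-6 m⁴
Effective length L_e = K·L = 1 × 5.09 = 5.090 m
P_cr = π²EI / L_e² = π² × 108×10⁹ × 2.354×10^-6 / 5.090² = 9.683×10^4 N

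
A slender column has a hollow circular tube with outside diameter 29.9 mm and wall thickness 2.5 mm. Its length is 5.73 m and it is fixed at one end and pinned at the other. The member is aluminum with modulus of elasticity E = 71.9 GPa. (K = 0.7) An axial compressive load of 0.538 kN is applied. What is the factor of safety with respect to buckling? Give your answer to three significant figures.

n ≈ 1.67

Inner diameter d_i = 29.9 − 2×2.5 = 24.90 mm
I = π(d_o⁴ − d_i⁴)/64 = π(29.9⁴ − 24.90⁴)/64 = 2.036×10^4 mm⁴
I = 2.036×10^4 mm⁴ = 2.036×10^-8 m⁴
Effective length L_e = K·L = 0.7 × 5.73 = 4.011 m
P_cr = π²EI / L_e² = π² × 71.9×10⁹ × 2.036×10^-8 / 4.011² = 898.2 N
Factor of safety n = P_cr / P = 0.89820 / 0.538 = 1.67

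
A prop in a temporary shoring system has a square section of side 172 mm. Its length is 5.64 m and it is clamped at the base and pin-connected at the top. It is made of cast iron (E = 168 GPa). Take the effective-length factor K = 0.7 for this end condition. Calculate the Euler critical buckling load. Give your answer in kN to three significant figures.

I = a⁴/12 = 172⁴/12 = 7.293×10^7 mm⁴
I = 7.293×10^7 mm⁴ = 7.293×10^-5 m⁴
Effective length L_e = K·L = 0.7 × 5.64 = 3.948 m
P_cr = π²EI / L_e² = π² × 168×10⁹ × 7.293×10^-5 / 3.948² = 7.759×10^6 N

P_cr ≈ 7760 kN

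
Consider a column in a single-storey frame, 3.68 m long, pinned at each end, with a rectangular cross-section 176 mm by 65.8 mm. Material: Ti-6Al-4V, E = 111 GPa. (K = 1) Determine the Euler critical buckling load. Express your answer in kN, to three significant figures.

P_cr ≈ 338 kN

Buckling occurs about the weak axis: I_min = h·b³/12 with b = 65.8 mm (the shorter side).
I_min = 176×65.8³/12 = 4.178×10^6 mm⁴
I = 4.178×10^6 mm⁴ = 4.178×10^-6 m⁴
Effective length L_e = K·L = 1 × 3.68 = 3.680 m
P_cr = π²EI / L_e² = π² × 111×10⁹ × 4.178×10^-6 / 3.680² = 3.380×10^5 N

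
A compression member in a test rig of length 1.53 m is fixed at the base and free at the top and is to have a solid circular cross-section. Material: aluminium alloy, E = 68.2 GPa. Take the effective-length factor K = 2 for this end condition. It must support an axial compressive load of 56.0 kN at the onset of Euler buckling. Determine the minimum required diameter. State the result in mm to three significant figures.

d ≈ 63.1 mm

L_e = K·L = 2 × 1.53 = 3.060 m
Required I = P_cr·L_e²/(π²E) = 5.600×10^4 × 3.060² / (π² × 6.82×10^10) = 7.790×10^-7 m⁴
I_req = 7.790×10^5 mm⁴
Solid circle: I = πd⁴/64  ⇒  d = (64I/π)^(1/4) = (64×7.790×10^5/π)^(1/4) = 63.1 mm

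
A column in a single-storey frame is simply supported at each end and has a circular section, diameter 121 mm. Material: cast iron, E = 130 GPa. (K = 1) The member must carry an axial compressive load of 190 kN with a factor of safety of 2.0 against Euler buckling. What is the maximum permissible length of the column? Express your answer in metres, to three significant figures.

L_max ≈ 5.96 m

I = πd⁴/64 = π×121⁴/64 = 1.052×10^7 mm⁴
I = 1.052×10^-5 m⁴
Required critical load P_cr = n·P = 2.0 × 190 = 380.0 kN = 3.800×10^5 N
From P_cr = π²EI/(K·L)²:  L = (1/K)·√(π²EI/P_cr) = (1/1)·√(π²×1.30×10^11×1.052×10^-5/3.800×10^5)
L = 5.96 m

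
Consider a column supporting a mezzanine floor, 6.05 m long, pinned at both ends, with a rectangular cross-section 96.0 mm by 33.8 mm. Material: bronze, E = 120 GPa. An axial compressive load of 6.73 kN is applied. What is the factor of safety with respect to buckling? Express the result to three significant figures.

n ≈ 1.49

Buckling occurs about the weak axis: I_min = h·b³/12 with b = 33.8 mm (the shorter side).
I_min = 96.0×33.8³/12 = 3.089×10^5 mm⁴
I = 3.089×10^5 mm⁴ = 3.089×10^-7 m⁴
Effective length L_e = K·L = 1 × 6.05 = 6.050 m
P_cr = π²EI / L_e² = π² × 120×10⁹ × 3.089×10^-7 / 6.050² = 9.996×10^3 N
Factor of safety n = P_cr / P = 9.9956 / 6.73 = 1.49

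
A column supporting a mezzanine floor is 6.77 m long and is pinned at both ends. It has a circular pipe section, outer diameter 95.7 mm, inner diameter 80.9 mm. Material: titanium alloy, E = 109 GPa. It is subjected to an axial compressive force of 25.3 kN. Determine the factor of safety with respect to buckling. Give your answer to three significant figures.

d_o = 95.7 mm, d_i = 80.9 mm
I = π(d_o⁴ − d_i⁴)/64 = π(95.7⁴ − 80.90⁴)/64 = 2.015×10^6 mm⁴
I = 2.015×10^6 mm⁴ = 2.015×10^-6 m⁴
Effective length L_e = K·L = 1 × 6.77 = 6.770 m
P_cr = π²EI / L_e² = π² × 109×10⁹ × 2.015×10^-6 / 6.770² = 4.729×10^4 N
Factor of safety n = P_cr / P = 47.289 / 25.3 = 1.87

n ≈ 1.87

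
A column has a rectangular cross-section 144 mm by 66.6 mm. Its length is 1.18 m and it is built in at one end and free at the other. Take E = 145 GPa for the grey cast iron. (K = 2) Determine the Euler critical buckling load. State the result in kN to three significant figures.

Buckling occurs about the weak axis: I_min = h·b³/12 with b = 66.6 mm (the shorter side).
I_min = 144×66.6³/12 = 3.545×10^6 mm⁴
I = 3.545×10^6 mm⁴ = 3.545×10^-6 m⁴
Effective length L_e = K·L = 2 × 1.18 = 2.360 m
P_cr = π²EI / L_e² = π² × 145×10⁹ × 3.545×10^-6 / 2.360² = 9.109×10^5 N

P_cr ≈ 911 kN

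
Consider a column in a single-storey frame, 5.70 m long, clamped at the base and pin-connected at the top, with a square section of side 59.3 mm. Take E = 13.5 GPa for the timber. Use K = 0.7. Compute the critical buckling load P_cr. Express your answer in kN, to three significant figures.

P_cr ≈ 8.62 kN

I = a⁴/12 = 59.3⁴/12 = 1.030×10^6 mm⁴
I = 1.030×10^6 mm⁴ = 1.030×10^-6 m⁴
Effective length L_e = K·L = 0.7 × 5.70 = 3.990 m
P_cr = π²EI / L_e² = π² × 13.5×10⁹ × 1.030×10^-6 / 3.990² = 8.624×10^3 N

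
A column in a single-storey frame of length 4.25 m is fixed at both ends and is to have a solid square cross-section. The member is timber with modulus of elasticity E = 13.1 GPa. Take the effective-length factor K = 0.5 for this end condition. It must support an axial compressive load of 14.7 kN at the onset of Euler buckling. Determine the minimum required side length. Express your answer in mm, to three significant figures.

a ≈ 49.8 mm

L_e = K·L = 0.5 × 4.25 = 2.125 m
Required I = P_cr·L_e²/(π²E) = 1.470×10^4 × 2.125² / (π² × 1.31×10^10) = 5.134×10^-7 m⁴
I_req = 5.134×10^5 mm⁴
Solid square: I = a⁴/12  ⇒  a = (12I)^(1/4) = (12×5.134×10^5)^(1/4) = 49.8 mm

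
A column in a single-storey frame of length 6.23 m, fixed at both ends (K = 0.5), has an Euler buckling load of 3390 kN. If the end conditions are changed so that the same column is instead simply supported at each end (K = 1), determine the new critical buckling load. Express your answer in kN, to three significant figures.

P_cr ∝ 1/K², so P_cr,new = P_cr,old × (K_old/K_new)² = 3390 × (0.5/1)²
= 3390 × 0.2500 = 848 kN

P_cr ≈ 848 kN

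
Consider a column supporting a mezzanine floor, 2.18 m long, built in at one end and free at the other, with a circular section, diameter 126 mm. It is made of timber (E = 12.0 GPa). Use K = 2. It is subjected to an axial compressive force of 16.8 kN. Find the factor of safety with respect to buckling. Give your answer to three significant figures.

n ≈ 4.59

I = πd⁴/64 = π×126⁴/64 = 1.237×10^7 mm⁴
I = 1.237×10^7 mm⁴ = 1.237×10^-5 m⁴
Effective length L_e = K·L = 2 × 2.18 = 4.360 m
P_cr = π²EI / L_e² = π² × 12.0×10⁹ × 1.237×10^-5 / 4.360² = 7.708×10^4 N
Factor of safety n = P_cr / P = 77.083 / 16.8 = 4.59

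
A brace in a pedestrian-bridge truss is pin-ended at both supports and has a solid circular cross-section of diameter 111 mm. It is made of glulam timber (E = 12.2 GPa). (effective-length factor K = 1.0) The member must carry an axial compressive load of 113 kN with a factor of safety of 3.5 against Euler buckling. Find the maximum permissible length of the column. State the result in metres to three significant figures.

I = πd⁴/64 = π×111⁴/64 = 7.452×10^6 mm⁴
I = 7.452×10^-6 m⁴
Required critical load P_cr = n·P = 3.5 × 113 = 395.5 kN = 3.955×10^5 N
From P_cr = π²EI/(K·L)²:  L = (1/K)·√(π²EI/P_cr) = (1/1)·√(π²×1.22×10^10×7.452×10^-6/3.955×10^5)
L = 1.51 m

L_max ≈ 1.51 m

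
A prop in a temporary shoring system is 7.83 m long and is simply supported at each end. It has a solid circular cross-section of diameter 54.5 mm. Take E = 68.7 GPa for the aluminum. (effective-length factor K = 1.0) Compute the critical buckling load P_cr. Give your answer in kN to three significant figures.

I = πd⁴/64 = π×54.5⁴/64 = 4.331×10^5 mm⁴
I = 4.331×10^5 mm⁴ = 4.331×10^-7 m⁴
Effective length L_e = K·L = 1 × 7.83 = 7.830 m
P_cr = π²EI / L_e² = π² × 68.7×10⁹ × 4.331×10^-7 / 7.830² = 4.789×10^3 N

P_cr ≈ 4.79 kN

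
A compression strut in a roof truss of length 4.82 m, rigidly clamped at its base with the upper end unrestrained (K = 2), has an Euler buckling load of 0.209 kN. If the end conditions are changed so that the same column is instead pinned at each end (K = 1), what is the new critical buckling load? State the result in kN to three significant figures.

P_cr ≈ 0.836 kN

P_cr ∝ 1/K², so P_cr,new = P_cr,old × (K_old/K_new)² = 0.209 × (2/1)²
= 0.209 × 4.000 = 0.836 kN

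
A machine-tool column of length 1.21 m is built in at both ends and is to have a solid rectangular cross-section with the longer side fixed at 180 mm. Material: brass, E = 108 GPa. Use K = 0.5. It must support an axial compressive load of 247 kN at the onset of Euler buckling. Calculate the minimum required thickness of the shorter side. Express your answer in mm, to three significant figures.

b ≈ 17.8 mm

L_e = K·L = 0.5 × 1.21 = 0.6050 m
Required I = P_cr·L_e²/(π²E) = 2.470×10^5 × 0.6050² / (π² × 1.08×10^11) = 8.482×10^-8 m⁴
I_req = 8.482×10^4 mm⁴
Rectangle, weak axis: I_min = h·b³/12 with h = 180 mm fixed  ⇒  b = (12I/h)^(1/3) = 17.8 mm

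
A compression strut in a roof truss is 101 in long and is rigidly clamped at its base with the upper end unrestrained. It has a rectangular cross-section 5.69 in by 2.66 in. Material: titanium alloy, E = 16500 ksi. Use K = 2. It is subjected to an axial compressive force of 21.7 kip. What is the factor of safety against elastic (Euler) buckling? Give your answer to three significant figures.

Buckling occurs about the weak axis: I_min = h·b³/12 with b = 2.66 in (the shorter side).
I_min = 5.69×2.66³/12 = 8.924 in⁴
Effective length L_e = K·L = 2 × 101 = 202.0 in
P_cr = π²EI / L_e² = π² × 16500×10³ × 8.924 / 202.0² = 3.562×10^4 lb
Factor of safety n = P_cr / P = 35.617 / 21.7 = 1.64

n ≈ 1.64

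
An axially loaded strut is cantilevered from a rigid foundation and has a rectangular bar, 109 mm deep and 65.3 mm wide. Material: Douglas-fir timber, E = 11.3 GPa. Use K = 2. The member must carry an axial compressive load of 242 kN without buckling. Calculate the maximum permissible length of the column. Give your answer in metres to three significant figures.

Buckling occurs about the weak axis: I_min = h·b³/12 with b = 65.3 mm (the shorter side).
I_min = 109×65.3³/12 = 2.529×10^6 mm⁴
I = 2.529×10^-6 m⁴
At the buckling limit P_cr = P = 2.420×10^5 N
From P_cr = π²EI/(K·L)²:  L = (1/K)·√(π²EI/P_cr) = (1/2)·√(π²×1.13×10^10×2.529×10^-6/2.420×10^5)
L = 0.540 m

L_max ≈ 0.540 m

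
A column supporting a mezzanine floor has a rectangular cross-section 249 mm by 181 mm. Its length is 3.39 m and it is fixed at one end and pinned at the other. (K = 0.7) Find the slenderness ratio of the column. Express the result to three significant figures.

Buckling occurs about the weak axis: I_min = h·b³/12 with b = 181 mm (the shorter side).
I_min = 249×181³/12 = 1.230×10^8 mm⁴
A = 4.507×10^4 mm²;  r_min = √(I/A) = √(1.230×10^8/4.507×10^4) = 52.25 mm
L_e = K·L = 0.7 × 3.39 m = 2.373 m = 2373.0 mm
λ = L_e / r_min = 2373.0 / 52.25 = 45.4

λ ≈ 45.4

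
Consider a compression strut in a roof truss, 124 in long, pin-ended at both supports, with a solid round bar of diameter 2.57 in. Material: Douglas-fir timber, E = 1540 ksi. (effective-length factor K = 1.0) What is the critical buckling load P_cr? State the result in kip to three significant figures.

I = πd⁴/64 = π×2.57⁴/64 = 2.141 in⁴
Effective length L_e = K·L = 1 × 124 = 124.0 in
P_cr = π²EI / L_e² = π² × 1540×10³ × 2.141 / 124.0² = 2.117×10^3 lb

P_cr ≈ 2.12 kip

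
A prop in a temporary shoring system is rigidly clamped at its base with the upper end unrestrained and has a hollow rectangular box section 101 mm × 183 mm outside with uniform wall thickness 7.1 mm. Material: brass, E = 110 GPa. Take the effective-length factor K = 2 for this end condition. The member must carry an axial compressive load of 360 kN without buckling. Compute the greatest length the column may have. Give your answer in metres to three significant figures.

Inner dimensions: h_i = 183 − 2×7.1 = 168.8 mm, b_i = 101 − 2×7.1 = 86.80 mm
Weak-axis I_min = (h_o·b_o³ − h_i·b_i³)/12 with b_o = 101, b_i = 86.80 mm (shorter outer/inner sides).
I_min = (183×101³ − 168.8×86.80³)/12 = 6.513×10^6 mm⁴
I = 6.513×10^-6 m⁴
At the buckling limit P_cr = P = 3.600×10^5 N
From P_cr = π²EI/(K·L)²:  L = (1/K)·√(π²EI/P_cr) = (1/2)·√(π²×1.10×10^11×6.513×10^-6/3.600×10^5)
L = 2.22 m

L_max ≈ 2.22 m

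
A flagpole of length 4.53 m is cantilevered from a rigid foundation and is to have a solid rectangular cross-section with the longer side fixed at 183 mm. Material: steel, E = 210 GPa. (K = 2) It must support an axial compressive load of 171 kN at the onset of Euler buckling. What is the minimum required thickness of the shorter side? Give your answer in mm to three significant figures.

b ≈ 76.3 mm

L_e = K·L = 2 × 4.53 = 9.060 m
Required I = P_cr·L_e²/(π²E) = 1.710×10^5 × 9.060² / (π² × 2.10×10^11) = 6.772×10^-6 m⁴
I_req = 6.772×10^6 mm⁴
Rectangle, weak axis: I_min = h·b³/12 with h = 183 mm fixed  ⇒  b = (12I/h)^(1/3) = 76.3 mm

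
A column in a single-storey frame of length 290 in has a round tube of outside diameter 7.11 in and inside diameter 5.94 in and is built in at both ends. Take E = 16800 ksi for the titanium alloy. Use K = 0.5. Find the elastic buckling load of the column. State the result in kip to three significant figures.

d_o = 7.11 in, d_i = 5.94 in
I = π(d_o⁴ − d_i⁴)/64 = π(7.11⁴ − 5.940⁴)/64 = 64.33 in⁴
Effective length L_e = K·L = 0.5 × 290 = 145.0 in
P_cr = π²EI / L_e² = π² × 16800×10³ × 64.33 / 145.0² = 5.073×10^5 lb

P_cr ≈ 507 kip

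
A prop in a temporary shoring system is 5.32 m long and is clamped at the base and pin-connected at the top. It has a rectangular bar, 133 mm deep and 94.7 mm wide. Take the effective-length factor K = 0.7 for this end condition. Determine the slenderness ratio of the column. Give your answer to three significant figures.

λ ≈ 136

Buckling occurs about the weak axis: I_min = h·b³/12 with b = 94.7 mm (the shorter side).
I_min = 133×94.7³/12 = 9.413×10^6 mm⁴
A = 1.260×10^4 mm²;  r_min = √(I/A) = √(9.413×10^6/1.260×10^4) = 27.34 mm
L_e = K·L = 0.7 × 5.32 m = 3.724 m = 3724.0 mm
λ = L_e / r_min = 3724.0 / 27.34 = 136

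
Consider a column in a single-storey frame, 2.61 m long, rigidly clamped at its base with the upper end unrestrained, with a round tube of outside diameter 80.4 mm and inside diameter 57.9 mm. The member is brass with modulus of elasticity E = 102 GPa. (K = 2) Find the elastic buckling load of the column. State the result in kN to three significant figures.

P_cr ≈ 55.4 kN

d_o = 80.4 mm, d_i = 57.9 mm
I = π(d_o⁴ − d_i⁴)/64 = π(80.4⁴ − 57.90⁴)/64 = 1.499×10^6 mm⁴
I = 1.499×10^6 mm⁴ = 1.499×10^-6 m⁴
Effective length L_e = K·L = 2 × 2.61 = 5.220 m
P_cr = π²EI / L_e² = π² × 102×10⁹ × 1.499×10^-6 / 5.220² = 5.540×10^4 N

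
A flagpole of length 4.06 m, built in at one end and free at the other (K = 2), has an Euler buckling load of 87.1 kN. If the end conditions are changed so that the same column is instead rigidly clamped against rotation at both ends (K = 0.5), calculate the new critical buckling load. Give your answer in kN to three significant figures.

P_cr ∝ 1/K², so P_cr,new = P_cr,old × (K_old/K_new)² = 87.1 × (2/0.5)²
= 87.1 × 16.00 = 1390 kN

P_cr ≈ 1390 kN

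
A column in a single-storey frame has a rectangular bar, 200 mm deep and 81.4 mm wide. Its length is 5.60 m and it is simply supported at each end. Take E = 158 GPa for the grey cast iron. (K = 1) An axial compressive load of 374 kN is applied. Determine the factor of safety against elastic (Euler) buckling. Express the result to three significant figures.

n ≈ 1.20

Buckling occurs about the weak axis: I_min = h·b³/12 with b = 81.4 mm (the shorter side).
I_min = 200×81.4³/12 = 8.989×10^6 mm⁴
I = 8.989×10^6 mm⁴ = 8.989×10^-6 m⁴
Effective length L_e = K·L = 1 × 5.60 = 5.600 m
P_cr = π²EI / L_e² = π² × 158×10⁹ × 8.989×10^-6 / 5.600² = 4.470×10^5 N
Factor of safety n = P_cr / P = 447.00 / 374 = 1.20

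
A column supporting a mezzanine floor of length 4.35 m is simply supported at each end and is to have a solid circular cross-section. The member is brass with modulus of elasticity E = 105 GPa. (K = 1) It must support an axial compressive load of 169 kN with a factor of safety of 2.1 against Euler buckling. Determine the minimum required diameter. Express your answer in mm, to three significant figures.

d ≈ 107 mm

Required P_cr = n·P = 2.1 × 169 = 354.9 kN
L_e = K·L = 1 × 4.35 = 4.350 m
Required I = P_cr·L_e²/(π²E) = 3.549×10^5 × 4.350² / (π² × 1.05×10^11) = 6.480×10^-6 m⁴
I_req = 6.480×10^6 mm⁴
Solid circle: I = πd⁴/64  ⇒  d = (64I/π)^(1/4) = (64×6.480×10^6/π)^(1/4) = 107 mm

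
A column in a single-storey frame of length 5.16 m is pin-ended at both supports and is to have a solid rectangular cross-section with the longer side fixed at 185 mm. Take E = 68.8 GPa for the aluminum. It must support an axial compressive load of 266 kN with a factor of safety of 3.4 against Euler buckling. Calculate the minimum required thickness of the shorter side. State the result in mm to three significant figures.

b ≈ 132 mm

Required P_cr = n·P = 3.4 × 266 = 904.4 kN
L_e = K·L = 1 × 5.16 = 5.160 m
Required I = P_cr·L_e²/(π²E) = 9.044×10^5 × 5.160² / (π² × 6.88×10^10) = 3.546×10^-5 m⁴
I_req = 3.546×10^7 mm⁴
Rectangle, weak axis: I_min = h·b³/12 with h = 185 mm fixed  ⇒  b = (12I/h)^(1/3) = 132 mm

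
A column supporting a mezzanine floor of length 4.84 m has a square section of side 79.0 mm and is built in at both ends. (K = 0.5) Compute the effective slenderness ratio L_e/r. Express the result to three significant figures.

For a square r = a/√12 = 79.0/√12 = 22.81 mm
L_e = K·L = 0.5 × 4.84 m = 2.420 m = 2420.0 mm
λ = L_e / r_min = 2420.0 / 22.81 = 106

λ ≈ 106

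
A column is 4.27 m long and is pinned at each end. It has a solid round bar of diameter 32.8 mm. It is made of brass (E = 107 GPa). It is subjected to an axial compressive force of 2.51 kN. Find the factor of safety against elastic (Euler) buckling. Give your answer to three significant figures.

I = πd⁴/64 = π×32.8⁴/64 = 5.682×10^4 mm⁴
I = 5.682×10^4 mm⁴ = 5.682×10^-8 m⁴
Effective length L_e = K·L = 1 × 4.27 = 4.270 m
P_cr = π²EI / L_e² = π² × 107×10⁹ × 5.682×10^-8 / 4.270² = 3.291×10^3 N
Factor of safety n = P_cr / P = 3.2907 / 2.51 = 1.31

n ≈ 1.31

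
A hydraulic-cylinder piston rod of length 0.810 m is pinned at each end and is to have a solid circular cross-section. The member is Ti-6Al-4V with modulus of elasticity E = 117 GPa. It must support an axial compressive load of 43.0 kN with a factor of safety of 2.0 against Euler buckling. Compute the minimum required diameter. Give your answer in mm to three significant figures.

Required P_cr = n·P = 2.0 × 43.0 = 86.00 kN
L_e = K·L = 1 × 0.810 = 0.8100 m
Required I = P_cr·L_e²/(π²E) = 8.600×10^4 × 0.8100² / (π² × 1.17×10^11) = 4.886×10^-8 m⁴
I_req = 4.886×10^4 mm⁴
Solid circle: I = πd⁴/64  ⇒  d = (64I/π)^(1/4) = (64×4.886×10^4/π)^(1/4) = 31.6 mm

d ≈ 31.6 mm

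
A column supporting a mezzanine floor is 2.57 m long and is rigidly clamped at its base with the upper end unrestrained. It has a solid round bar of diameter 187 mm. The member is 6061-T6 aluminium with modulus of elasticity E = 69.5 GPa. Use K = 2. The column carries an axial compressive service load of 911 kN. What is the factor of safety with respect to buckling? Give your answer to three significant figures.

n ≈ 1.71

I = πd⁴/64 = π×187⁴/64 = 6.003×10^7 mm⁴
I = 6.003×10^7 mm⁴ = 6.003×10^-5 m⁴
Effective length L_e = K·L = 2 × 2.57 = 5.140 m
P_cr = π²EI / L_e² = π² × 69.5×10⁹ × 6.003×10^-5 / 5.140² = 1.558×10^6 N
Factor of safety n = P_cr / P = 1558.5 / 911 = 1.71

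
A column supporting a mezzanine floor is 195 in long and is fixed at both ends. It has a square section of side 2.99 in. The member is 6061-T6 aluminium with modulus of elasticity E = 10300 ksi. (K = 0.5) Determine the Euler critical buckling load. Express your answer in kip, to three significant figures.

I = a⁴/12 = 2.99⁴/12 = 6.660 in⁴
Effective length L_e = K·L = 0.5 × 195 = 97.50 in
P_cr = π²EI / L_e² = π² × 10300×10³ × 6.660 / 97.50² = 7.122×10^4 lb

P_cr ≈ 71.2 kip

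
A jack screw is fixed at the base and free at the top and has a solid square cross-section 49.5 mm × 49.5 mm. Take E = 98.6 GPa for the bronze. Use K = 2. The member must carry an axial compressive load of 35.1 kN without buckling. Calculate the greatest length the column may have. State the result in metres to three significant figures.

L_max ≈ 1.86 m

I = a⁴/12 = 49.5⁴/12 = 5.003×10^5 mm⁴
I = 5.003×10^-7 m⁴
At the buckling limit P_cr = P = 3.510×10^4 N
From P_cr = π²EI/(K·L)²:  L = (1/K)·√(π²EI/P_cr) = (1/2)·√(π²×9.86×10^10×5.003×10^-7/3.510×10^4)
L = 1.86 m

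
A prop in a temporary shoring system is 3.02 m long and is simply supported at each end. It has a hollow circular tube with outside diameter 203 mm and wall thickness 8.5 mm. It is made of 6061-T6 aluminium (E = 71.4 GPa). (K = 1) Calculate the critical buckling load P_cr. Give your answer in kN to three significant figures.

Inner diameter d_i = 203 − 2×8.5 = 186.0 mm
I = π(d_o⁴ − d_i⁴)/64 = π(203⁴ − 186.0⁴)/64 = 2.461×10^7 mm⁴
I = 2.461×10^7 mm⁴ = 2.461×10^-5 m⁴
Effective length L_e = K·L = 1 × 3.02 = 3.020 m
P_cr = π²EI / L_e² = π² × 71.4×10⁹ × 2.461×10^-5 / 3.020² = 1.901×10^6 N

P_cr ≈ 1900 kN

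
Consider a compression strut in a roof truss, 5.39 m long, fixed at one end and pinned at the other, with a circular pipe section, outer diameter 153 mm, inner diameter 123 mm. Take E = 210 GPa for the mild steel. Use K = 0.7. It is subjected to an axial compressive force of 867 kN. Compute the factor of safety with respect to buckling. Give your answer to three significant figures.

n ≈ 2.63

d_o = 153 mm, d_i = 123 mm
I = π(d_o⁴ − d_i⁴)/64 = π(153⁴ − 123.0⁴)/64 = 1.566×10^7 mm⁴
I = 1.566×10^7 mm⁴ = 1.566×10^-5 m⁴
Effective length L_e = K·L = 0.7 × 5.39 = 3.773 m
P_cr = π²EI / L_e² = π² × 210×10⁹ × 1.566×10^-5 / 3.773² = 2.281×10^6 N
Factor of safety n = P_cr / P = 2280.5 / 867 = 2.63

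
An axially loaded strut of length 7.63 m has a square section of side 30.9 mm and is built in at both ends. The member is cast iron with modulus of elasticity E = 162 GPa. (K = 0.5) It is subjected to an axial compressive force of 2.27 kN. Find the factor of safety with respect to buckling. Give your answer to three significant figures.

I = a⁴/12 = 30.9⁴/12 = 7.597×10^4 mm⁴
I = 7.597×10^4 mm⁴ = 7.597×10^-8 m⁴
Effective length L_e = K·L = 0.5 × 7.63 = 3.815 m
P_cr = π²EI / L_e² = π² × 162×10⁹ × 7.597×10^-8 / 3.815² = 8.346×10^3 N
Factor of safety n = P_cr / P = 8.3460 / 2.27 = 3.68

n ≈ 3.68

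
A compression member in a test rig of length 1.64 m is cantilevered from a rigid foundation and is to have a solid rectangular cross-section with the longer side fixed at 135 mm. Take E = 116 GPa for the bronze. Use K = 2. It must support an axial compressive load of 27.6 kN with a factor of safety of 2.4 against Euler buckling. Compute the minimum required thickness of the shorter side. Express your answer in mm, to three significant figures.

Required P_cr = n·P = 2.4 × 27.6 = 66.24 kN
L_e = K·L = 2 × 1.64 = 3.280 m
Required I = P_cr·L_e²/(π²E) = 6.624×10^4 × 3.280² / (π² × 1.16×10^11) = 6.225×10^-7 m⁴
I_req = 6.225×10^5 mm⁴
Rectangle, weak axis: I_min = h·b³/12 with h = 135 mm fixed  ⇒  b = (12I/h)^(1/3) = 38.1 mm

b ≈ 38.1 mm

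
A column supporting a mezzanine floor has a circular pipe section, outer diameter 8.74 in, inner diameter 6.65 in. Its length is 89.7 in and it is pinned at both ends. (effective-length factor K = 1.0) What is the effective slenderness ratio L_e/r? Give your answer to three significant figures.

d_o = 8.74 in, d_i = 6.65 in
I = π(d_o⁴ − d_i⁴)/64 = π(8.74⁴ − 6.650⁴)/64 = 190.4 in⁴
A = 25.26 in²;  r_min = √(I/A) = √(190.4/25.26) = 2.746 in
L_e = K·L = 1 × 89.7 = 89.70 in
λ = L_e / r_min = 89.700 / 2.746 = 32.7

λ ≈ 32.7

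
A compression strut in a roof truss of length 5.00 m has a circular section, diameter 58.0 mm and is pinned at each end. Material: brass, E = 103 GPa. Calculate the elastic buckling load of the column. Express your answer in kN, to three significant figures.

P_cr ≈ 22.6 kN

I = πd⁴/64 = π×58.0⁴/64 = 5.555×10^5 mm⁴
I = 5.555×10^5 mm⁴ = 5.555×10^-7 m⁴
Effective length L_e = K·L = 1 × 5.00 = 5.000 m
P_cr = π²EI / L_e² = π² × 103×10⁹ × 5.555×10^-7 / 5.000² = 2.259×10^4 N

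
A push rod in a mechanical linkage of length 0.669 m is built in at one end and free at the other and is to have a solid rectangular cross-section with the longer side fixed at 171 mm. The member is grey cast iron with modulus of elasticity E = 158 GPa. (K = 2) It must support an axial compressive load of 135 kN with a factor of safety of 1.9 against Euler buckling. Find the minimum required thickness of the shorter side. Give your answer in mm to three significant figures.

Required P_cr = n·P = 1.9 × 135 = 256.5 kN
L_e = K·L = 2 × 0.669 = 1.338 m
Required I = P_cr·L_e²/(π²E) = 2.565×10^5 × 1.338² / (π² × 1.58×10^11) = 2.945×10^-7 m⁴
I_req = 2.945×10^5 mm⁴
Rectangle, weak axis: I_min = h·b³/12 with h = 171 mm fixed  ⇒  b = (12I/h)^(1/3) = 27.4 mm

b ≈ 27.4 mm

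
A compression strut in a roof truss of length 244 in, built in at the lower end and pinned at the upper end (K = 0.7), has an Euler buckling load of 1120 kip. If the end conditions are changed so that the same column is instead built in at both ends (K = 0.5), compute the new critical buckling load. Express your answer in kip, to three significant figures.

P_cr ≈ 2200 kip

P_cr ∝ 1/K², so P_cr,new = P_cr,old × (K_old/K_new)² = 1120 × (0.7/0.5)²
= 1120 × 1.960 = 2200 kip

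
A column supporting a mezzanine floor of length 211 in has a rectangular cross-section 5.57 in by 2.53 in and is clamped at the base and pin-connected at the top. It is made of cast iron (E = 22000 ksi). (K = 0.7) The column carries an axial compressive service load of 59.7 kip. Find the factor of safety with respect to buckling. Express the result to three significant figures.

n ≈ 1.25

Buckling occurs about the weak axis: I_min = h·b³/12 with b = 2.53 in (the shorter side).
I_min = 5.57×2.53³/12 = 7.517 in⁴
Effective length L_e = K·L = 0.7 × 211 = 147.7 in
P_cr = π²EI / L_e² = π² × 22000×10³ × 7.517 / 147.7² = 7.482×10^4 lb
Factor of safety n = P_cr / P = 74.816 / 59.7 = 1.25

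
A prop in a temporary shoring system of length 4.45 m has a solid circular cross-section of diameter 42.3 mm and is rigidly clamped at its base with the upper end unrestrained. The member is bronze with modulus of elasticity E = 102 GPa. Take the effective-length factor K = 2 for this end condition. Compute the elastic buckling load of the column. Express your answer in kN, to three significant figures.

P_cr ≈ 2.00 kN

I = πd⁴/64 = π×42.3⁴/64 = 1.572×10^5 mm⁴
I = 1.572×10^5 mm⁴ = 1.572×10^-7 m⁴
Effective length L_e = K·L = 2 × 4.45 = 8.900 m
P_cr = π²EI / L_e² = π² × 102×10⁹ × 1.572×10^-7 / 8.900² = 1.997×10^3 N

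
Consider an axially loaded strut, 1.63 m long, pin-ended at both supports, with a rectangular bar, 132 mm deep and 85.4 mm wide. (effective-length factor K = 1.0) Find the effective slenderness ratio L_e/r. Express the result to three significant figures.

Buckling occurs about the weak axis: I_min = h·b³/12 with b = 85.4 mm (the shorter side).
I_min = 132×85.4³/12 = 6.851×10^6 mm⁴
A = 1.127×10^4 mm²;  r_min = √(I/A) = √(6.851×10^6/1.127×10^4) = 24.65 mm
L_e = K·L = 1 × 1.63 m = 1.630 m = 1630.0 mm
λ = L_e / r_min = 1630.0 / 24.65 = 66.1

λ ≈ 66.1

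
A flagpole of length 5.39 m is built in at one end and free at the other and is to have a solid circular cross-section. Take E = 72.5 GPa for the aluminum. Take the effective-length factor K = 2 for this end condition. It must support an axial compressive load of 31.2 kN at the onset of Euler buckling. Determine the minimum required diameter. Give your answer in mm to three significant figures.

d ≈ 101 mm

L_e = K·L = 2 × 5.39 = 10.78 m
Required I = P_cr·L_e²/(π²E) = 3.120×10^4 × 10.78² / (π² × 7.25×10^10) = 5.067×10^-6 m⁴
I_req = 5.067×10^6 mm⁴
Solid circle: I = πd⁴/64  ⇒  d = (64I/π)^(1/4) = (64×5.067×10^6/π)^(1/4) = 101 mm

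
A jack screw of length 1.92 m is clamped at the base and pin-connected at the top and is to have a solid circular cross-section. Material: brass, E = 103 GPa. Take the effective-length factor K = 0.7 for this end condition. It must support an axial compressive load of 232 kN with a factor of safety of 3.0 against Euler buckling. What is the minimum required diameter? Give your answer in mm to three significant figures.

d ≈ 70.8 mm

Required P_cr = n·P = 3.0 × 232 = 696.0 kN
L_e = K·L = 0.7 × 1.92 = 1.344 m
Required I = P_cr·L_e²/(π²E) = 6.960×10^5 × 1.344² / (π² × 1.03×10^11) = 1.237×10^-6 m⁴
I_req = 1.237×10^6 mm⁴
Solid circle: I = πd⁴/64  ⇒  d = (64I/π)^(1/4) = (64×1.237×10^6/π)^(1/4) = 70.8 mm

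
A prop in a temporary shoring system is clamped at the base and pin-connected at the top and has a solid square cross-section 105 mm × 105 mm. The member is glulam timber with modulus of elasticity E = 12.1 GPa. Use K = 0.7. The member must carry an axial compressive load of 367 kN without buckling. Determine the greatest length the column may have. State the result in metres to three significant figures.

L_max ≈ 2.59 m

I = a⁴/12 = 105⁴/12 = 1.013×10^7 mm⁴
I = 1.013×10^-5 m⁴
At the buckling limit P_cr = P = 3.670×10^5 N
From P_cr = π²EI/(K·L)²:  L = (1/K)·√(π²EI/P_cr) = (1/0.7)·√(π²×1.21×10^10×1.013×10^-5/3.670×10^5)
L = 2.59 m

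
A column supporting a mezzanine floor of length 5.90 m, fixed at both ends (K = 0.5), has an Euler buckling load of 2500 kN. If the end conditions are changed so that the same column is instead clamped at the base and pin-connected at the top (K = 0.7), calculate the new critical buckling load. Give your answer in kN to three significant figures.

P_cr ≈ 1280 kN

P_cr ∝ 1/K², so P_cr,new = P_cr,old × (K_old/K_new)² = 2500 × (0.5/0.7)²
= 2500 × 0.5102 = 1280 kN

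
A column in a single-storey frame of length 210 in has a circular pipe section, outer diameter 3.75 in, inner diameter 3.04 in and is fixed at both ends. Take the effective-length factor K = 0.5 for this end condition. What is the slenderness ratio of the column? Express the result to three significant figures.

d_o = 3.75 in, d_i = 3.04 in
I = π(d_o⁴ − d_i⁴)/64 = π(3.75⁴ − 3.040⁴)/64 = 5.515 in⁴
A = 3.786 in²;  r_min = √(I/A) = √(5.515/3.786) = 1.207 in
L_e = K·L = 0.5 × 210 = 105.0 in
λ = L_e / r_min = 105.00 / 1.207 = 87.0

λ ≈ 87.0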